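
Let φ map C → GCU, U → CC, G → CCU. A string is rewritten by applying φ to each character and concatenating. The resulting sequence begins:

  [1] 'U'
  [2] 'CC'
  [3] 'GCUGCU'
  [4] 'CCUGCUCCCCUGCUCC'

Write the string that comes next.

φ(CCUGCUCCCCUGCUCC) expands symbol-by-symbol to GCU GCU CC CCU GCU CC GCU GCU GCU GCU CC CCU GCU CC GCU GCU; joining the 16 pieces gives the next term.

GCUGCUCCCCUGCUCCGCUGCUGCUGCUCCCCUGCUCCGCUGCU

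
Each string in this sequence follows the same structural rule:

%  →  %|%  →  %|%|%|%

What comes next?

s(k+1) = s(k)·|·s(k) — each term doubles the last with '|' between the halves.
So the next term is two copies of %|%|%|% with '|' between the halves.

%|%|%|%|%|%|%|%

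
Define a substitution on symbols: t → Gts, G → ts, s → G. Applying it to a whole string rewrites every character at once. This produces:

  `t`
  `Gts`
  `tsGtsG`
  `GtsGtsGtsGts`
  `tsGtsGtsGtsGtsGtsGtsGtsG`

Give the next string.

φ(tsGtsGtsGtsGtsGtsGtsGtsG) expands symbol-by-symbol to Gts G ts Gts G ts Gts G ts Gts G ts Gts G ts Gts G ts Gts G ts Gts G ts; joining the 24 pieces gives the next term.

GtsGtsGtsGtsGtsGtsGtsGtsGtsGtsGtsGtsGtsGtsGtsGts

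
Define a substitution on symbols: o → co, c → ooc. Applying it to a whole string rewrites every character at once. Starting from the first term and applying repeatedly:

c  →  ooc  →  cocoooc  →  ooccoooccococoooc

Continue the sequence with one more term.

cocooocooccococooocooccoooccoooccococoooc

Replace each of the 17 characters of ooccoooccococoooc in place — co co ooc ooc co co co ooc ooc co ooc co ooc co co co ooc — and concatenate.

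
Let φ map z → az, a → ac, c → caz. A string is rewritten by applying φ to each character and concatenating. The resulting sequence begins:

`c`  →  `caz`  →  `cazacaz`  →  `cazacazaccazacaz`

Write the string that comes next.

cazacazaccazacazaccazcazacazaccazacaz

Applying the rule to each of the 16 symbols of cazacazaccazacaz gives the pieces caz ac az ac caz ac az ac caz caz ac az ac caz ac az, which concatenate to the answer.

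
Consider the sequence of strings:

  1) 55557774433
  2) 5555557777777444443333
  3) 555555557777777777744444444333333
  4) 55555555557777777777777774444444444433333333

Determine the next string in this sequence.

5555555555557777777777777777777444444444444443333333333

Term n consists of 2n+2 5's, followed by 4n-1 7's, followed by 3n-1 4's, followed by 2n 3's (n = 1, 2, …).
Setting n = 5 gives 12, 19, 14, 10 characters in each block.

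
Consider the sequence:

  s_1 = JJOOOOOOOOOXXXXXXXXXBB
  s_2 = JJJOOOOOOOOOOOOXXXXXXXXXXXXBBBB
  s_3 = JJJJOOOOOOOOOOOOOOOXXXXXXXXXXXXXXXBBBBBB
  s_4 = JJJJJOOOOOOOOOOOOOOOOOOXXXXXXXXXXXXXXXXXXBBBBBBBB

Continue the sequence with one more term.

Each string has the form J^{n} O^{3n+3} X^{3n+3} B^{2n-2}, where the shown terms are n = 2, 3, 4, 5.
For the next term, n = 6, so the run lengths are 6, 21, 21, 10.

JJJJJJOOOOOOOOOOOOOOOOOOOOOXXXXXXXXXXXXXXXXXXXXXBBBBBBBBBB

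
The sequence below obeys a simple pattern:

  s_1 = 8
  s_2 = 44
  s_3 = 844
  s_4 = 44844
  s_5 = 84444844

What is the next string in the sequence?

This is a Fibonacci-style word recurrence s(k) = s(k−2)·s(k−1): e.g. 8·44 = 844.
The next term joins 44844 and 84444844.

4484484444844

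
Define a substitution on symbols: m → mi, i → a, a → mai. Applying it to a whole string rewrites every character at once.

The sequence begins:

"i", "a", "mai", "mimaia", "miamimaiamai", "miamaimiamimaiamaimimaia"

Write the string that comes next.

miamaimimaiamiamaimiamimaiamaimimaiamiamimaiamai

Applying the rule to each of the 24 symbols of miamaimiamimaiamaimimaia gives the pieces mi a mai mi mai a mi a mai mi a mi mai a mai mi mai a mi a mi mai a mai, which concatenate to the answer.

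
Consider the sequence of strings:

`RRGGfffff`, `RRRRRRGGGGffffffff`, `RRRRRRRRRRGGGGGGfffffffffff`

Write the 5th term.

RRRRRRRRRRRRRRRRRRGGGGGGGGGGfffffffffffffffff

Term n consists of 4n-2 R's, followed by 2n G's, followed by 3n+2 f's (n = 1, 2, …).
At n = 5 the blocks have lengths 18, 10, 17.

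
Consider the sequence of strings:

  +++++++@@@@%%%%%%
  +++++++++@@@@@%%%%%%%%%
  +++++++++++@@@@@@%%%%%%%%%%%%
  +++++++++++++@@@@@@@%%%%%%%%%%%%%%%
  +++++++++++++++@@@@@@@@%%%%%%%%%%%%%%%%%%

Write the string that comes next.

+++++++++++++++++@@@@@@@@@%%%%%%%%%%%%%%%%%%%%%

The n-th term is 2n+3 +'s then n+2 @'s then 3n %'s, where the shown terms are n = 2, 3, 4, 5, 6.
At n = 7 the blocks have lengths 17, 9, 21.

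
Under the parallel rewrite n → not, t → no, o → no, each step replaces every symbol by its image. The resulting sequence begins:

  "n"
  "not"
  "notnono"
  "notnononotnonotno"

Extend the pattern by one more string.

Replace each of the 17 characters of notnononotnonotno in place — not no no not no not no not no no not no not no no not no — and concatenate.

notnononotnonotnonotnononotnonotnononotno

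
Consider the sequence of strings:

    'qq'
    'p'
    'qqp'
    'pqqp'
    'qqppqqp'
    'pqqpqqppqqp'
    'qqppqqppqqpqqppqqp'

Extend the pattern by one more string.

This is a Fibonacci-style word recurrence s(k) = s(k−2)·s(k−1): e.g. qq·p = qqp.
The next term joins pqqpqqppqqp and qqppqqppqqpqqppqqp.

pqqpqqppqqpqqppqqppqqpqqppqqp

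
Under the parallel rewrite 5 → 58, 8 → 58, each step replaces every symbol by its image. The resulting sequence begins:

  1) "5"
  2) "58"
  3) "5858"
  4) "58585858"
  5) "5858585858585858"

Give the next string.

Rewriting the 16 symbols of 5858585858585858 one by one yields 58 58 58 58 58 58 58 58 58 58 58 58 58 58 58 58; concatenated:

58585858585858585858585858585858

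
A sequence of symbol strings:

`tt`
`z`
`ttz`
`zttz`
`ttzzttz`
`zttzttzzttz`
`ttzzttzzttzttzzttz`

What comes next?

zttzttzzttzttzzttzzttzttzzttz

From term 3 onward, concatenate the second-to-last term with the last: tt·z = ttz, z·ttz = zttz, …
Continuing: zttzttzzttz · ttzzttzzttzttzzttz gives term 8.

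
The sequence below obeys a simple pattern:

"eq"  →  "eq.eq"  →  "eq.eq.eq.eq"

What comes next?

Every step duplicates the string with '.' between the halves.
Doubling eq.eq.eq.eq with '.' between the halves:

eq.eq.eq.eq.eq.eq.eq.eq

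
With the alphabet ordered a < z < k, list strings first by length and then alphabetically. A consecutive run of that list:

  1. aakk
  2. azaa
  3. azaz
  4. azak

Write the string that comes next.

azza

Find the rightmost character of azak below k, bump it to the next letter, and reset everything to its right to a.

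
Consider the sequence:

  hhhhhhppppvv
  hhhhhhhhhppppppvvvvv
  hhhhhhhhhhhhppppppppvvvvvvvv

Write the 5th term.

Term n consists of 3n+3 h's, followed by 2n+2 p's, followed by 3n-1 v's (n = 1, 2, …).
For term 5, n = 5, so the run lengths are 18, 12, 14.

hhhhhhhhhhhhhhhhhhppppppppppppvvvvvvvvvvvvvv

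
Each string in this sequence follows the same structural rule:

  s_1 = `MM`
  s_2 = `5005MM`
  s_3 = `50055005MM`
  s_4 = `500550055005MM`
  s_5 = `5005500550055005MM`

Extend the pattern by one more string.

The strings grow by a fixed prefix 5005 each time.
So the next term is 5005·5005500550055005MM.

50055005500550055005MM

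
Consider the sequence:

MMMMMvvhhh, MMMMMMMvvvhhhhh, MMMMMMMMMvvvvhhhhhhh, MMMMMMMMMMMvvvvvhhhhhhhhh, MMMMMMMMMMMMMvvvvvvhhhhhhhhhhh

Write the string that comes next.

The n-th term is 2n+1 M's then n v's then 2n-1 h's, where the shown terms are n = 2, 3, 4, 5, 6.
At n = 7 the blocks have lengths 15, 7, 13.

MMMMMMMMMMMMMMMvvvvvvvhhhhhhhhhhhhh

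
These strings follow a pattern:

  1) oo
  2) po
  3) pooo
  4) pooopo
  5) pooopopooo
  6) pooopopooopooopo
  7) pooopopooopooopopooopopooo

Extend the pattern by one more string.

pooopopooopooopopooopopooopooopopooopooopo

From term 3 onward, concatenate the last term with the second-to-last: po·oo = pooo, pooo·po = pooopo, …
So term 8 is pooopopooopooopopooopopooo·pooopopooopooopo.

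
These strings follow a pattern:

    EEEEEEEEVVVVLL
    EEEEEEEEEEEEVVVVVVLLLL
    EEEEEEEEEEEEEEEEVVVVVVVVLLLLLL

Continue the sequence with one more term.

The n-th term is 4n E's then 2n V's then 2n-2 L's, where the shown terms are n = 2, 3, 4.
At n = 5 the blocks have lengths 20, 10, 8.

EEEEEEEEEEEEEEEEEEEEVVVVVVVVVVLLLLLLLL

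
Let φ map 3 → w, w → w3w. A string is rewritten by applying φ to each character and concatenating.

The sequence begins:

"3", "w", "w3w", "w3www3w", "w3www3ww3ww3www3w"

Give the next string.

w3www3ww3ww3www3ww3www3ww3www3ww3ww3www3w

Applying the rule to each of the 17 symbols of w3www3ww3ww3www3w gives the pieces w3w w w3w w3w w3w w w3w w3w w w3w w3w w w3w w3w w3w w w3w, which concatenate to the answer.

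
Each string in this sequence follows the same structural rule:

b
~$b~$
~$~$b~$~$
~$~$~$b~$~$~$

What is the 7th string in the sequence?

~$~$~$~$~$~$b~$~$~$~$~$~$

Each term wraps the previous one in ~$ on the left and ~$ on the right.
From ~$~$~$b~$~$~$, 3 further steps: ~$~$~$b~$~$~$ → ~$~$~$~$b~$~$~$~$ → ~$~$~$~$~$b~$~$~$~$~$ → (answer).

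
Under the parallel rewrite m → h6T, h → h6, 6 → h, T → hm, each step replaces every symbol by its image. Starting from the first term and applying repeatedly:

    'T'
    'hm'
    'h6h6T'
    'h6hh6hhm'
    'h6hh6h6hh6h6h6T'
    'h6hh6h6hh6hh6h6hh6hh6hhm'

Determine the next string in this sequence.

h6hh6h6hh6hh6h6hh6h6hh6hh6h6hh6h6hh6h6h6T

Replace each of the 24 characters of h6hh6h6hh6hh6h6hh6hh6hhm in place — h6 h h6 h6 h h6 h h6 h6 h h6 h6 h h6 h h6 h6 h h6 h6 h h6 h6 h6T — and concatenate.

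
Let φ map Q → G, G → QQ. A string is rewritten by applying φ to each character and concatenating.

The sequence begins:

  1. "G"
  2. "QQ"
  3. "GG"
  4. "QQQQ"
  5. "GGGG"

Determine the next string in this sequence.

Expanding GGGG: G→QQ, G→QQ, G→QQ, G→QQ. Concatenated: QQ QQ QQ QQ.

QQQQQQQQ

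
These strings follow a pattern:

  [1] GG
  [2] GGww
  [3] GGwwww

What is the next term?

Each term is the previous one with ww appended.
So the next term is GGwwww·ww.

GGwwwwww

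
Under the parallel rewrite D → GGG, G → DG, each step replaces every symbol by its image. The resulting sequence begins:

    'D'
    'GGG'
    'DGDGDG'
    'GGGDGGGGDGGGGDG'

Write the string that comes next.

Rewriting the 15 symbols of GGGDGGGGDGGGGDG one by one yields DG DG DG GGG DG DG DG DG GGG DG DG DG DG GGG DG; concatenated:

DGDGDGGGGDGDGDGDGGGGDGDGDGDGGGGDG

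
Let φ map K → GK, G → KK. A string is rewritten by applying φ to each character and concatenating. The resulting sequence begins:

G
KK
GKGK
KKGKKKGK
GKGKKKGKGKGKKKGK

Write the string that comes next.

Applying the rule to each of the 16 symbols of GKGKKKGKGKGKKKGK gives the pieces KK GK KK GK GK GK KK GK KK GK KK GK GK GK KK GK, which concatenate to the answer.

KKGKKKGKGKGKKKGKKKGKKKGKGKGKKKGK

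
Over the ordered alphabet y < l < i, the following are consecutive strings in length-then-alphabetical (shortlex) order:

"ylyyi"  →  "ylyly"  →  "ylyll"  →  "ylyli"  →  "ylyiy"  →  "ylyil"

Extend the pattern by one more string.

Treat ylyil as a base-3 numeral over the given alphabet and add one, carrying through any trailing i's.

ylyii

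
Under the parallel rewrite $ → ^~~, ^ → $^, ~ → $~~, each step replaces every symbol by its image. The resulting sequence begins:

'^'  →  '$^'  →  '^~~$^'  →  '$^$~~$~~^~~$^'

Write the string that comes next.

Rewriting the 13 symbols of $^$~~$~~^~~$^ one by one yields ^~~ $^ ^~~ $~~ $~~ ^~~ $~~ $~~ $^ $~~ $~~ ^~~ $^; concatenated:

^~~$^^~~$~~$~~^~~$~~$~~$^$~~$~~^~~$^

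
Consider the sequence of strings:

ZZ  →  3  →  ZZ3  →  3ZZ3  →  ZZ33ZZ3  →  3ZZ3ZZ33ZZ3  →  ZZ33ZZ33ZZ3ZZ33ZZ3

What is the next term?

3ZZ3ZZ33ZZ3ZZ33ZZ33ZZ3ZZ33ZZ3

Each term (from the third on) is the two preceding terms concatenated in order: term 3 = ZZ·3 = ZZ3.
Continuing: 3ZZ3ZZ33ZZ3 · ZZ33ZZ33ZZ3ZZ33ZZ3 gives term 8.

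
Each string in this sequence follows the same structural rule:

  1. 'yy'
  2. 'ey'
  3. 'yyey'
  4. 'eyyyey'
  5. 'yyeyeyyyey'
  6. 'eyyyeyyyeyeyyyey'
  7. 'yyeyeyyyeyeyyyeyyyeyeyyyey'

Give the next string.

eyyyeyyyeyeyyyeyyyeyeyyyeyeyyyeyyyeyeyyyey

From term 3 onward, concatenate the second-to-last term with the last: yy·ey = yyey, ey·yyey = eyyyey, …
Continuing: eyyyeyyyeyeyyyey · yyeyeyyyeyeyyyeyyyeyeyyyey gives term 8.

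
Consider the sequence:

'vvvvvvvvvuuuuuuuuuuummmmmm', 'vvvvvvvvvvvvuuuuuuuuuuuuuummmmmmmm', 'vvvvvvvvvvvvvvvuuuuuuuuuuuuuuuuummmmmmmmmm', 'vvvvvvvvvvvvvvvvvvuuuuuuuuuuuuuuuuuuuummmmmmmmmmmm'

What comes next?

Reading off run lengths: v runs 9, 12, 15, 18; u runs 11, 14, 17, 20; m runs 6, 8, 10, 12 — each is linear in n, where the shown terms are n = 3, 4, 5, 6.
For the next term, n = 7, so the run lengths are 21, 23, 14.

vvvvvvvvvvvvvvvvvvvvvuuuuuuuuuuuuuuuuuuuuuuummmmmmmmmmmmmm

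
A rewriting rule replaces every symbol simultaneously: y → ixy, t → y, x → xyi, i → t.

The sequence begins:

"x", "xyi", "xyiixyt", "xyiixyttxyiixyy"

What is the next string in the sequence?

xyiixyttxyiixyyyxyiixyttxyiixyixy

Applying the rule to each of the 15 symbols of xyiixyttxyiixyy gives the pieces xyi ixy t t xyi ixy y y xyi ixy t t xyi ixy ixy, which concatenate to the answer.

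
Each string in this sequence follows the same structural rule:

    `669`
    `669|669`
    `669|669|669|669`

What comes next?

Every step duplicates the string with '|' between the halves.
So the next term is two copies of 669|669|669|669 with '|' between the halves.

669|669|669|669|669|669|669|669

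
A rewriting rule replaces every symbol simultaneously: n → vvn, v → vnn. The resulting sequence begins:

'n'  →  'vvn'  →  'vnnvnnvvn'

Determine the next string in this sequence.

Expanding vnnvnnvvn: v→vnn, n→vvn, n→vvn, v→vnn, n→vvn, n→vvn, v→vnn, v→vnn, n→vvn. Concatenated: vnn vvn vvn vnn vvn vvn vnn vnn vvn.

vnnvvnvvnvnnvvnvvnvnnvnnvvn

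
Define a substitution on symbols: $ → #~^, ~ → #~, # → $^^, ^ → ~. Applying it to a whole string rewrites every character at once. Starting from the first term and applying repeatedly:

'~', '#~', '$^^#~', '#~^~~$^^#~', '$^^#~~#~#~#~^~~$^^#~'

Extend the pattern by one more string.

#~^~~$^^#~#~$^^#~$^^#~$^^#~~#~#~#~^~~$^^#~

φ($^^#~~#~#~#~^~~$^^#~) expands symbol-by-symbol to #~^ ~ ~ $^^ #~ #~ $^^ #~ $^^ #~ $^^ #~ ~ #~ #~ #~^ ~ ~ $^^ #~; joining the 20 pieces gives the next term.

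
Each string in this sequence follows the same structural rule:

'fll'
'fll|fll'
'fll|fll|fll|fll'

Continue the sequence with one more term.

fll|fll|fll|fll|fll|fll|fll|fll

s(k+1) = s(k)·|·s(k) — each term doubles the last with '|' between the halves.
So the next term is two copies of fll|fll|fll|fll with '|' between the halves.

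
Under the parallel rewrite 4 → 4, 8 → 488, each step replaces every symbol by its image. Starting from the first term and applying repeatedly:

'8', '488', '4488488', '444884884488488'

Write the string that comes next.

φ(444884884488488) expands symbol-by-symbol to 4 4 4 488 488 4 488 488 4 4 488 488 4 488 488; joining the 15 pieces gives the next term.

4444884884488488444884884488488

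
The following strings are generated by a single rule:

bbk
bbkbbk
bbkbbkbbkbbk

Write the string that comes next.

Every step duplicates the string.
Doubling bbkbbkbbkbbk:

bbkbbkbbkbbkbbkbbkbbkbbk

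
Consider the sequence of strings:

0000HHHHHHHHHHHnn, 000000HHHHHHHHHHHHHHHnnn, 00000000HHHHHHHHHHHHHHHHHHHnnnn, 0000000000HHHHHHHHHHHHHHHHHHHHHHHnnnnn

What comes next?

Reading off run lengths: 0 runs 4, 6, 8, 10; H runs 11, 15, 19, 23; n runs 2, 3, 4, 5 — each is linear in n, where the shown terms are n = 2, 3, 4, 5.
Setting n = 6 gives 12, 27, 6 characters in each block.

000000000000HHHHHHHHHHHHHHHHHHHHHHHHHHHnnnnnn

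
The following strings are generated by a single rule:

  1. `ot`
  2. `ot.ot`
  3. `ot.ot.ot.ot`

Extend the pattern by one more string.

Each string is two copies of the previous one joined by '.'.
Doubling ot.ot.ot.ot with '.' between the halves:

ot.ot.ot.ot.ot.ot.ot.ot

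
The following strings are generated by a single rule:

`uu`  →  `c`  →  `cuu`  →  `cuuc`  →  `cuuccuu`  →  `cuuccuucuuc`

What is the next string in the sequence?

Each term (from the third on) is the previous term followed by the one before it: term 3 = c·uu = cuu.
The next term joins cuuccuucuuc and cuuccuu.

cuuccuucuuccuuccuu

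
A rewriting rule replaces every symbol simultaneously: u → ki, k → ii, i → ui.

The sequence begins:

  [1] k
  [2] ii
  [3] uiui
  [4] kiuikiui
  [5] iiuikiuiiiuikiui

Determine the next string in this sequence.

uiuikiuiiiuikiuiuiuikiuiiiuikiui

φ(iiuikiuiiiuikiui) expands symbol-by-symbol to ui ui ki ui ii ui ki ui ui ui ki ui ii ui ki ui; joining the 16 pieces gives the next term.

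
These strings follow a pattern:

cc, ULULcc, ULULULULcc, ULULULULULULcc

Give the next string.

ULULULULULULULULcc

The strings grow by a fixed prefix ULUL each time.
So the next term is ULUL·ULULULULULULcc.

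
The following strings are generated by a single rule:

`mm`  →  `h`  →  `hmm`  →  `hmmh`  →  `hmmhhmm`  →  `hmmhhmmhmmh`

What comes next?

hmmhhmmhmmhhmmhhmm

From term 3 onward, concatenate the last term with the second-to-last: h·mm = hmm, hmm·h = hmmh, …
Continuing: hmmhhmmhmmh · hmmhhmm gives term 7.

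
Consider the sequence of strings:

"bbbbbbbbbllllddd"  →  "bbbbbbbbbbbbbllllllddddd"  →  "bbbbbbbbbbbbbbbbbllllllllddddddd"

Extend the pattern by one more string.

The n-th term is 4n+1 b's then 2n l's then 2n-1 d's, where the shown terms are n = 2, 3, 4.
At n = 5 the blocks have lengths 21, 10, 9.

bbbbbbbbbbbbbbbbbbbbbllllllllllddddddddd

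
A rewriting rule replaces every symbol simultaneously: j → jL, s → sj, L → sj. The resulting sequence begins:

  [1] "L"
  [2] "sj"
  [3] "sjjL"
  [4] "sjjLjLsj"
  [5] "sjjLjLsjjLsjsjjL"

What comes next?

Rewriting the 16 symbols of sjjLjLsjjLsjsjjL one by one yields sj jL jL sj jL sj sj jL jL sj sj jL sj jL jL sj; concatenated:

sjjLjLsjjLsjsjjLjLsjsjjLsjjLjLsj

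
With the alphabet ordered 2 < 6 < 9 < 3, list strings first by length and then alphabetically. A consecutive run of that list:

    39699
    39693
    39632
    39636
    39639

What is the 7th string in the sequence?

Stepping forward 2 times from 39639: 39639 → 39633, then the target.

39922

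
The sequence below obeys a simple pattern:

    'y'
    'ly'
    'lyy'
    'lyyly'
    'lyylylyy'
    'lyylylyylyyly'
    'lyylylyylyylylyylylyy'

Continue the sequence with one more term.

lyylylyylyylylyylylyylyylylyylyyly

Each term (from the third on) is the previous term followed by the one before it: term 3 = ly·y = lyy.
So term 8 is lyylylyylyylylyylylyy·lyylylyylyyly.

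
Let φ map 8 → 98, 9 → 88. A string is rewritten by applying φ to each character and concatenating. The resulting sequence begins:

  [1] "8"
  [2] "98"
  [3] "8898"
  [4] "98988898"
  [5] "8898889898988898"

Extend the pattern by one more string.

Replace each of the 16 characters of 8898889898988898 in place — 98 98 88 98 98 98 88 98 88 98 88 98 98 98 88 98 — and concatenate.

98988898989888988898889898988898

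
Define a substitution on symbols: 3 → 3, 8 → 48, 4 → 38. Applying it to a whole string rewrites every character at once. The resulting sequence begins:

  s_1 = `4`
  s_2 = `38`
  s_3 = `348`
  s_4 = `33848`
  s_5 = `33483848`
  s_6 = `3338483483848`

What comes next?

Applying the rule to each of the 13 symbols of 3338483483848 gives the pieces 3 3 3 48 38 48 3 38 48 3 48 38 48, which concatenate to the answer.

333483848338483483848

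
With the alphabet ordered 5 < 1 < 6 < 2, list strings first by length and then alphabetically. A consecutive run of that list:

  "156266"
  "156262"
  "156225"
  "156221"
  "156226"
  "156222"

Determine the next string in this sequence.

152555

The successor of 156222 increments the rightmost position that isn't already 2 and resets every position after it to 5.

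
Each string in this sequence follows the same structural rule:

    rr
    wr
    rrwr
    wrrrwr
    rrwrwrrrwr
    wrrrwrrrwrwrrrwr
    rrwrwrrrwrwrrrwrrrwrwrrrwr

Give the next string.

wrrrwrrrwrwrrrwrrrwrwrrrwrwrrrwrrrwrwrrrwr

Each term (from the third on) is the two preceding terms concatenated in order: term 3 = rr·wr = rrwr.
So term 8 is wrrrwrrrwrwrrrwr·rrwrwrrrwrwrrrwrrrwrwrrrwr.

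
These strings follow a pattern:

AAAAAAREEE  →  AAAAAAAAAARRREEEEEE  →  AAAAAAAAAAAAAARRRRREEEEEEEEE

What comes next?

Term n consists of 4n+2 A's, followed by 2n-1 R's, followed by 3n E's (n = 1, 2, …).
Setting n = 4 gives 18, 7, 12 characters in each block.

AAAAAAAAAAAAAAAAAARRRRRRREEEEEEEEEEEE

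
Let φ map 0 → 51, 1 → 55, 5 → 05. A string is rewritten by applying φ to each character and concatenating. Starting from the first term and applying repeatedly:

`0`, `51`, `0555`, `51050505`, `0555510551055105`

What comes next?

φ(0555510551055105) expands symbol-by-symbol to 51 05 05 05 05 55 51 05 05 55 51 05 05 55 51 05; joining the 16 pieces gives the next term.

51050505055551050555510505555105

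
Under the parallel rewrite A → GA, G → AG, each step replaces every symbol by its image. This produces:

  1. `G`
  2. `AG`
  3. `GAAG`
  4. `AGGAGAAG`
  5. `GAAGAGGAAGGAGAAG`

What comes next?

AGGAGAAGGAAGAGGAGAAGAGGAAGGAGAAG

φ(GAAGAGGAAGGAGAAG) expands symbol-by-symbol to AG GA GA AG GA AG AG GA GA AG AG GA AG GA GA AG; joining the 16 pieces gives the next term.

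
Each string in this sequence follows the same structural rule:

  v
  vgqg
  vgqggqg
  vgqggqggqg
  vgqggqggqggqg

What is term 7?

Every step adds gqg to the end: s(k+1) = s(k)·gqg.
From vgqggqggqggqg, 2 further steps: vgqggqggqggqg → vgqggqggqggqggqg → (answer).

vgqggqggqggqggqggqg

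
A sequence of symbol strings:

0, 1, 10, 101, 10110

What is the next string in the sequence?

This is a Fibonacci-style word recurrence s(k) = s(k−1)·s(k−2): e.g. 1·0 = 10.
So term 6 is 10110·101.

10110101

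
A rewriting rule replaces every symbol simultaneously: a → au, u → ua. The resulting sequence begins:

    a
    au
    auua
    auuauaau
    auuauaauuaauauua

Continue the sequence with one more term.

Replace each of the 16 characters of auuauaauuaauauua in place — au ua ua au ua au au ua ua au au ua au ua ua au — and concatenate.

auuauaauuaauauuauaauauuaauuauaau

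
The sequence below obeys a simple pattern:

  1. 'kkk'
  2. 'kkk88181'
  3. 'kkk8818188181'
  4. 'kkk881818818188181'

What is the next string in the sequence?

Every step adds 88181 to the end: s(k+1) = s(k)·88181.
So the next term is kkk881818818188181·88181.

kkk88181881818818188181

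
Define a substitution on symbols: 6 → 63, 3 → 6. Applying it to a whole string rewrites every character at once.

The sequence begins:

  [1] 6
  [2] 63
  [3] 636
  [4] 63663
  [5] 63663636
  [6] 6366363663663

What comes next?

Replace each of the 13 characters of 6366363663663 in place — 63 6 63 63 6 63 6 63 63 6 63 63 6 — and concatenate.

636636366366363663636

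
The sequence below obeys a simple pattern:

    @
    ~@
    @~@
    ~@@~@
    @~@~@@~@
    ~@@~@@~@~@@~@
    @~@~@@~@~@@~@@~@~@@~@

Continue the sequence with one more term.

Each term (from the third on) is the two preceding terms concatenated in order: term 3 = @·~@ = @~@.
Continuing: ~@@~@@~@~@@~@ · @~@~@@~@~@@~@@~@~@@~@ gives term 8.

~@@~@@~@~@@~@@~@~@@~@~@@~@@~@~@@~@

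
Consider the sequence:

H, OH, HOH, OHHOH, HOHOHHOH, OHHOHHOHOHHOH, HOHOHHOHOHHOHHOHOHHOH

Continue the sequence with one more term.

From term 3 onward, concatenate the second-to-last term with the last: H·OH = HOH, OH·HOH = OHHOH, …
So term 8 is OHHOHHOHOHHOH·HOHOHHOHOHHOHHOHOHHOH.

OHHOHHOHOHHOHHOHOHHOHOHHOHHOHOHHOH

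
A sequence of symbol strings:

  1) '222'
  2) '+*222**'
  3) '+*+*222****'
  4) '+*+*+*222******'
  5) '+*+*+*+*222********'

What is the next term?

s(k+1) = +*·s(k)·**, so each term gains +* as a prefix and ** as a suffix.
One more step from +*+*+*+*222******** gives the answer.

+*+*+*+*+*222**********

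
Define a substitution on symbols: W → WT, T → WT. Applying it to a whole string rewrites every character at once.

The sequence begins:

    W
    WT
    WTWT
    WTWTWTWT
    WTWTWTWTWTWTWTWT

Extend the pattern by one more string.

WTWTWTWTWTWTWTWTWTWTWTWTWTWTWTWT

φ(WTWTWTWTWTWTWTWT) expands symbol-by-symbol to WT WT WT WT WT WT WT WT WT WT WT WT WT WT WT WT; joining the 16 pieces gives the next term.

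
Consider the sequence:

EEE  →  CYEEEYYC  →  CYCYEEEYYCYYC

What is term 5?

Each term wraps the previous one in CY on the left and YYC on the right.
From CYCYEEEYYCYYC, 2 further steps: CYCYEEEYYCYYC → CYCYCYEEEYYCYYCYYC → (answer).

CYCYCYCYEEEYYCYYCYYCYYC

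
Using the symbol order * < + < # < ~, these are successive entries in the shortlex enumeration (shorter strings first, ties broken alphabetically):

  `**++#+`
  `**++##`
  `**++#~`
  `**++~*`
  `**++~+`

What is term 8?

**+#**

Continuing the enumeration 3 steps past **++~+: **++~+ → **++~# → **++~~ → (answer).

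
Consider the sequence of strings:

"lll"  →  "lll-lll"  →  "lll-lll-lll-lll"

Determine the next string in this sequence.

lll-lll-lll-lll-lll-lll-lll-lll

s(k+1) = s(k)·-·s(k) — each term doubles the last with '-' between the halves.
One more doubling of lll-lll-lll-lll gives the answer.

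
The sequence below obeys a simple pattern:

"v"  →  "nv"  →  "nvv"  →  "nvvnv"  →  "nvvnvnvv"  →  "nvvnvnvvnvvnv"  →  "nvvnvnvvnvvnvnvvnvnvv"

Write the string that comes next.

nvvnvnvvnvvnvnvvnvnvvnvvnvnvvnvvnv

This is a Fibonacci-style word recurrence s(k) = s(k−1)·s(k−2): e.g. nv·v = nvv.
So term 8 is nvvnvnvvnvvnvnvvnvnvv·nvvnvnvvnvvnv.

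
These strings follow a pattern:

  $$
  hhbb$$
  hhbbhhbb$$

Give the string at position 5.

Each term is the previous one with hhbb prepended.
From hhbbhhbb$$, 2 further steps: hhbbhhbb$$ → hhbbhhbbhhbb$$ → (answer).

hhbbhhbbhhbbhhbb$$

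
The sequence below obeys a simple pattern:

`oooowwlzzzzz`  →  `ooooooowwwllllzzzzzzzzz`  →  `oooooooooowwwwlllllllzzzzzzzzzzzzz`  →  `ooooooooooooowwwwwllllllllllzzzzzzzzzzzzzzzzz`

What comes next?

oooooooooooooooowwwwwwlllllllllllllzzzzzzzzzzzzzzzzzzzzz

The n-th term is 3n+1 o's then n+1 w's then 3n-2 l's then 4n+1 z's (n = 1, 2, …).
Setting n = 5 gives 16, 6, 13, 21 characters in each block.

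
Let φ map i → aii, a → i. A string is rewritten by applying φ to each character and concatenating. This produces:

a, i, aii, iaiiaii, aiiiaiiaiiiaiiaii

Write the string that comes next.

iaiiaiiaiiiaiiaiiiaiiaiiaiiiaiiaiiiaiiaii

Applying the rule to each of the 17 symbols of aiiiaiiaiiiaiiaii gives the pieces i aii aii aii i aii aii i aii aii aii i aii aii i aii aii, which concatenate to the answer.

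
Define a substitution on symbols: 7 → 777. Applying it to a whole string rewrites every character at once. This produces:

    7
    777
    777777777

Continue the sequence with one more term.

777777777777777777777777777

Rewriting each symbol of 777777777: 7→777, 7→777, 7→777, 7→777, 7→777, 7→777, 7→777, 7→777, 7→777, which concatenates to 777 777 777 777 777 777 777 777 777.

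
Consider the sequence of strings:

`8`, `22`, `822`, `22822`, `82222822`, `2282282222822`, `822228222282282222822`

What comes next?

This is a Fibonacci-style word recurrence s(k) = s(k−2)·s(k−1): e.g. 8·22 = 822.
The next term joins 2282282222822 and 822228222282282222822.

2282282222822822228222282282222822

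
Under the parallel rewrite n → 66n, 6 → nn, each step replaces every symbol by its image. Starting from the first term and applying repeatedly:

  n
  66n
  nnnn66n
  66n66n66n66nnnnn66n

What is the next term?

Applying the rule to each of the 19 symbols of 66n66n66n66nnnnn66n gives the pieces nn nn 66n nn nn 66n nn nn 66n nn nn 66n 66n 66n 66n 66n nn nn 66n, which concatenate to the answer.

nnnn66nnnnn66nnnnn66nnnnn66n66n66n66n66nnnnn66n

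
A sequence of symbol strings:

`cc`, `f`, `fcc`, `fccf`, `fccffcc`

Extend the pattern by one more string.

fccffccfccf

This is a Fibonacci-style word recurrence s(k) = s(k−1)·s(k−2): e.g. f·cc = fcc.
So term 6 is fccffcc·fccf.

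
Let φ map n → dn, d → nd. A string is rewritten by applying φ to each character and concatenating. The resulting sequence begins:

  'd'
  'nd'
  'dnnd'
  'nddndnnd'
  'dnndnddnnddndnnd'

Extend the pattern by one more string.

nddndnnddnndnddndnndnddnnddndnnd

φ(dnndnddnnddndnnd) expands symbol-by-symbol to nd dn dn nd dn nd nd dn dn nd nd dn nd dn dn nd; joining the 16 pieces gives the next term.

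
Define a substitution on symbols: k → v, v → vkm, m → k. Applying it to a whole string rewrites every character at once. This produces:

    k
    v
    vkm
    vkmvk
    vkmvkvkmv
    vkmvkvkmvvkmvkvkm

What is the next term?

Replace each of the 17 characters of vkmvkvkmvvkmvkvkm in place — vkm v k vkm v vkm v k vkm vkm v k vkm v vkm v k — and concatenate.

vkmvkvkmvvkmvkvkmvkmvkvkmvvkmvk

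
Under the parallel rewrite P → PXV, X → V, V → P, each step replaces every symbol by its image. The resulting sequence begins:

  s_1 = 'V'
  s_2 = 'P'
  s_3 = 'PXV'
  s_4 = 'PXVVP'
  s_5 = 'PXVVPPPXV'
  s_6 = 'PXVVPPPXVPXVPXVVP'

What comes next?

PXVVPPPXVPXVPXVVPPXVVPPXVVPPPXV

Replace each of the 17 characters of PXVVPPPXVPXVPXVVP in place — PXV V P P PXV PXV PXV V P PXV V P PXV V P P PXV — and concatenate.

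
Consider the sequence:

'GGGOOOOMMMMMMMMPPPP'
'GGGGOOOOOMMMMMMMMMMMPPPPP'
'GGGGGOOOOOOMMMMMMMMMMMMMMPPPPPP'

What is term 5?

GGGGGGGOOOOOOOOMMMMMMMMMMMMMMMMMMMMPPPPPPPP

Each string has the form G^{n} O^{n+1} M^{3n-1} P^{n+1}, where the shown terms are n = 3, 4, 5.
For term 5, n = 7, so the run lengths are 7, 8, 20, 8.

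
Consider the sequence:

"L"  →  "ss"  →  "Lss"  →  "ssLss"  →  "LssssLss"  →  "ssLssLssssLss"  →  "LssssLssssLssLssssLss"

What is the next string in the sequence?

This is a Fibonacci-style word recurrence s(k) = s(k−2)·s(k−1): e.g. L·ss = Lss.
The next term joins ssLssLssssLss and LssssLssssLssLssssLss.

ssLssLssssLssLssssLssssLssLssssLss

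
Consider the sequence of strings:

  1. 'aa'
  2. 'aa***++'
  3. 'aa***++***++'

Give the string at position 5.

aa***++***++***++***++

Each term is the previous one with ***++ appended.
From aa***++***++, 2 further steps: aa***++***++ → aa***++***++***++ → (answer).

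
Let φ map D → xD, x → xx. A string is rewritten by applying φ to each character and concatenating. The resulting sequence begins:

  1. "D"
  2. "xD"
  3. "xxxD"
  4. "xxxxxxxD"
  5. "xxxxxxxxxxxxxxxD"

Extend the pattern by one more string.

Replace each of the 16 characters of xxxxxxxxxxxxxxxD in place — xx xx xx xx xx xx xx xx xx xx xx xx xx xx xx xD — and concatenate.

xxxxxxxxxxxxxxxxxxxxxxxxxxxxxxxD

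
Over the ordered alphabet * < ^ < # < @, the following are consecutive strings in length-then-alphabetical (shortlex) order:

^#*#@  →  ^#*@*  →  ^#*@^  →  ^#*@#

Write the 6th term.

^#^**

Continuing the enumeration 2 steps past ^#*@#: ^#*@# → ^#*@@ → (answer).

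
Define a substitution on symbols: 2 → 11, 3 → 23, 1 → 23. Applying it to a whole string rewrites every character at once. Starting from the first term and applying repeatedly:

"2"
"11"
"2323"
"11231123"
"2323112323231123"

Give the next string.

11231123232311231123112323231123

Replace each of the 16 characters of 2323112323231123 in place — 11 23 11 23 23 23 11 23 11 23 11 23 23 23 11 23 — and concatenate.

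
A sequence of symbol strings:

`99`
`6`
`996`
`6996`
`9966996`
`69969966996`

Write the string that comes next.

This is a Fibonacci-style word recurrence s(k) = s(k−2)·s(k−1): e.g. 99·6 = 996.
The next term joins 9966996 and 69969966996.

996699669969966996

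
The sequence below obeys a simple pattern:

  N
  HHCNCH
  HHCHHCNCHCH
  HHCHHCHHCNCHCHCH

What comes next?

HHCHHCHHCHHCNCHCHCHCH

s(k+1) = HHC·s(k)·CH, so each term gains HHC as a prefix and CH as a suffix.
One more step from HHCHHCHHCNCHCHCH gives the answer.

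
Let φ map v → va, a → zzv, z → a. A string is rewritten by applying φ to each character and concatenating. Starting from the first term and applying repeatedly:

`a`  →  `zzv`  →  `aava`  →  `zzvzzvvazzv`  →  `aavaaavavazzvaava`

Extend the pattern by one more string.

Replace each of the 17 characters of aavaaavavazzvaava in place — zzv zzv va zzv zzv zzv va zzv va zzv a a va zzv zzv va zzv — and concatenate.

zzvzzvvazzvzzvzzvvazzvvazzvaavazzvzzvvazzv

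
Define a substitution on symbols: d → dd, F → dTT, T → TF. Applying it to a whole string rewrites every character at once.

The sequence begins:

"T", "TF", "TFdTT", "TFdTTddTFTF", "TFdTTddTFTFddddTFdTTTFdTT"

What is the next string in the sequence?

TFdTTddTFTFddddTFdTTTFdTTddddddddTFdTTddTFTFTFdTTddTFTF

Replace each of the 25 characters of TFdTTddTFTFddddTFdTTTFdTT in place — TF dTT dd TF TF dd dd TF dTT TF dTT dd dd dd dd TF dTT dd TF TF TF dTT dd TF TF — and concatenate.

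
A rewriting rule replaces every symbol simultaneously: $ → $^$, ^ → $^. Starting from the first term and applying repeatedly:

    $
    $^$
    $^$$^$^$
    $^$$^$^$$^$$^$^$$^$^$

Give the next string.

Replace each of the 21 characters of $^$$^$^$$^$$^$^$$^$^$ in place — $^$ $^ $^$ $^$ $^ $^$ $^ $^$ $^$ $^ $^$ $^$ $^ $^$ $^ $^$ $^$ $^ $^$ $^ $^$ — and concatenate.

$^$$^$^$$^$$^$^$$^$^$$^$$^$^$$^$$^$^$$^$^$$^$$^$^$$^$^$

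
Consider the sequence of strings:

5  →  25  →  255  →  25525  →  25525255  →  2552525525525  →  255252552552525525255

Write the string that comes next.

Each term (from the third on) is the previous term followed by the one before it: term 3 = 25·5 = 255.
Continuing: 255252552552525525255 · 2552525525525 gives term 8.

2552525525525255252552552525525525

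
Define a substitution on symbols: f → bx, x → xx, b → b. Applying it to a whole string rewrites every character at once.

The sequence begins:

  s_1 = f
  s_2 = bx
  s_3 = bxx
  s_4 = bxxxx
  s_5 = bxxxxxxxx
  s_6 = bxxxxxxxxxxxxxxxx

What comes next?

bxxxxxxxxxxxxxxxxxxxxxxxxxxxxxxxx

φ(bxxxxxxxxxxxxxxxx) expands symbol-by-symbol to b xx xx xx xx xx xx xx xx xx xx xx xx xx xx xx xx; joining the 17 pieces gives the next term.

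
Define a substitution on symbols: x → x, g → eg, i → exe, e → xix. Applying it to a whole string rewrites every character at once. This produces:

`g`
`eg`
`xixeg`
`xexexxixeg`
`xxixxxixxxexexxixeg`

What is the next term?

φ(xxixxxixxxexexxixeg) expands symbol-by-symbol to x x exe x x x exe x x x xix x xix x x exe x xix eg; joining the 19 pieces gives the next term.

xxexexxxexexxxxixxxixxxexexxixeg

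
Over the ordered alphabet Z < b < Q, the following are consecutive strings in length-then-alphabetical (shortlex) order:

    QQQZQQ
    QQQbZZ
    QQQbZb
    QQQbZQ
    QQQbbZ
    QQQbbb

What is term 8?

QQQbQZ

Advancing 2 positions from QQQbbb through QQQbbb → QQQbbQ reaches term 8.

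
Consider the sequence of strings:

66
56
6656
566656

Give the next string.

This is a Fibonacci-style word recurrence s(k) = s(k−2)·s(k−1): e.g. 66·56 = 6656.
Continuing: 6656 · 566656 gives term 5.

6656566656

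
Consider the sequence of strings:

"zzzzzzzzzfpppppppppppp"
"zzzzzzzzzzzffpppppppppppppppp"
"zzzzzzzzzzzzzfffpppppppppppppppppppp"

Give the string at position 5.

The n-th term is 2n+3 z's then n-2 f's then 4n p's, where the shown terms are n = 3, 4, 5.
Setting n = 7 gives 17, 5, 28 characters in each block.

zzzzzzzzzzzzzzzzzfffffpppppppppppppppppppppppppppp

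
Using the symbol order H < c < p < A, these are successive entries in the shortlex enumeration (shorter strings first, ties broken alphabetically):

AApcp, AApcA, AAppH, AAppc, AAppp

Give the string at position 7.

Advancing 2 positions from AAppp through AAppp → AAppA reaches term 7.

AApAH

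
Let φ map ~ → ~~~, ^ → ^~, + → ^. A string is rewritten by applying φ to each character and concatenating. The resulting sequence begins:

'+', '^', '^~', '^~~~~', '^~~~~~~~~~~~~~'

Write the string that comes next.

^~~~~~~~~~~~~~~~~~~~~~~~~~~~~~~~~~~~~~~~~

φ(^~~~~~~~~~~~~~) expands symbol-by-symbol to ^~ ~~~ ~~~ ~~~ ~~~ ~~~ ~~~ ~~~ ~~~ ~~~ ~~~ ~~~ ~~~ ~~~; joining the 14 pieces gives the next term.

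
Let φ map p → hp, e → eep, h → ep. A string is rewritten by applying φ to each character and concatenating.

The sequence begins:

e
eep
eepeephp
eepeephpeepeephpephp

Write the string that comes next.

φ(eepeephpeepeephpephp) expands symbol-by-symbol to eep eep hp eep eep hp ep hp eep eep hp eep eep hp ep hp eep hp ep hp; joining the 20 pieces gives the next term.

eepeephpeepeephpephpeepeephpeepeephpephpeephpephp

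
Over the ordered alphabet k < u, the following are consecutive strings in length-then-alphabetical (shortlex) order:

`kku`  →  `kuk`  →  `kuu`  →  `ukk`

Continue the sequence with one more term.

uku

The successor of ukk increments the rightmost position that isn't already u and resets every position after it to k.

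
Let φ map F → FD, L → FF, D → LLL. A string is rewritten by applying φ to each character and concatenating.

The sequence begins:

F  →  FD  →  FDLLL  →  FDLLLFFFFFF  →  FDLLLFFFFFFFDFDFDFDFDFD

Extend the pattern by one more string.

φ(FDLLLFFFFFFFDFDFDFDFDFD) expands symbol-by-symbol to FD LLL FF FF FF FD FD FD FD FD FD FD LLL FD LLL FD LLL FD LLL FD LLL FD LLL; joining the 23 pieces gives the next term.

FDLLLFFFFFFFDFDFDFDFDFDFDLLLFDLLLFDLLLFDLLLFDLLLFDLLL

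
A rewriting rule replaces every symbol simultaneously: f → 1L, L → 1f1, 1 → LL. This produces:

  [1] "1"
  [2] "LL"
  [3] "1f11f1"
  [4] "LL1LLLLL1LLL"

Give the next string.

Expanding LL1LLLLL1LLL: L→1f1, L→1f1, 1→LL, L→1f1, L→1f1, L→1f1, L→1f1, L→1f1, 1→LL, L→1f1, L→1f1, L→1f1. Concatenated: 1f1 1f1 LL 1f1 1f1 1f1 1f1 1f1 LL 1f1 1f1 1f1.

1f11f1LL1f11f11f11f11f1LL1f11f11f1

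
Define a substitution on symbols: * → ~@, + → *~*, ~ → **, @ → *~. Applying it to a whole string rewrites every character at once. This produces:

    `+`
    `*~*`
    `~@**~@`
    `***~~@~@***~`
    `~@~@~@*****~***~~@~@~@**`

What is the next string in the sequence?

φ(~@~@~@*****~***~~@~@~@**) expands symbol-by-symbol to ** *~ ** *~ ** *~ ~@ ~@ ~@ ~@ ~@ ** ~@ ~@ ~@ ** ** *~ ** *~ ** *~ ~@ ~@; joining the 24 pieces gives the next term.

***~***~***~~@~@~@~@~@**~@~@~@*****~***~***~~@~@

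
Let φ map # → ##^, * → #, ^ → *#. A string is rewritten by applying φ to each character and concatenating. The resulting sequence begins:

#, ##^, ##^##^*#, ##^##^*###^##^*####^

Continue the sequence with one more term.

φ(##^##^*###^##^*####^) expands symbol-by-symbol to ##^ ##^ *# ##^ ##^ *# # ##^ ##^ ##^ *# ##^ ##^ *# # ##^ ##^ ##^ ##^ *#; joining the 20 pieces gives the next term.

##^##^*###^##^*####^##^##^*###^##^*####^##^##^##^*#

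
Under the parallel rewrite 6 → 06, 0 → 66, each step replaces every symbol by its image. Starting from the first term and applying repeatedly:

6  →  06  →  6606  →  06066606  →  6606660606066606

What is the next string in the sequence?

Rewriting the 16 symbols of 6606660606066606 one by one yields 06 06 66 06 06 06 66 06 66 06 66 06 06 06 66 06; concatenated:

06066606060666066606660606066606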